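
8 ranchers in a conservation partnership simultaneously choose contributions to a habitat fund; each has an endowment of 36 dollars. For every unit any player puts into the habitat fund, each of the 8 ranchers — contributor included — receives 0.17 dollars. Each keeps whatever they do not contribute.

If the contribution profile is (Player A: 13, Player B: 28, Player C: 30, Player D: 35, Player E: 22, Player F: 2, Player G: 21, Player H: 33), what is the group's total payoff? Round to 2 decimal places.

354.24 dollars

Total contributed: 13 + 28 + 30 + 35 + 22 + 2 + 21 + 33 = 184; total kept: 8 × 36 − 184 = 104.
The habitat fund pays out 0.17 × 8 × 184 = 250.24 in aggregate.
Group total = 104 + 250.24 = 354.24.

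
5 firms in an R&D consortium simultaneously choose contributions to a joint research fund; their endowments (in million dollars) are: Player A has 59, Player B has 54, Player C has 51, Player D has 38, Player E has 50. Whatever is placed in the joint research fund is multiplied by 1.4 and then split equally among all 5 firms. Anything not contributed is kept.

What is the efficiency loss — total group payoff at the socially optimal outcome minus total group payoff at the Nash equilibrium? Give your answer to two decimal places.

The private return per contributed unit is 1.4/5 = 0.2800 < 1 for every player regardless of endowment, so the Nash equilibrium is zero contribution and the group total is Σ E_j = 59 + 54 + 51 + 38 + 50 = 252.
Each contributed unit returns 1.400 to the group, so the social optimum is full contribution by everyone: group total = 1.400 × 252 = 352.80.
Efficiency loss = (1.400 − 1) × 252 = 100.80.

100.80 million dollars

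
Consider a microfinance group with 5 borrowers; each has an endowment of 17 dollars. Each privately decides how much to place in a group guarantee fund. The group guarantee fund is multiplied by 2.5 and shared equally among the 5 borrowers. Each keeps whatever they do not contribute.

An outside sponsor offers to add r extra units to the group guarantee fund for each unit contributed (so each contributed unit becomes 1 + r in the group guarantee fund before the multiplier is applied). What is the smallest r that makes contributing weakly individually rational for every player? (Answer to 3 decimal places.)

1.000

With matching at rate r, one contributed unit becomes (1 + r) in the group guarantee fund and returns 2.5 × (1 + r) / 5 to the contributor.
Setting this equal to 1: 1 + r = 5/2.5 = 2.0000.
So the minimum matching rate is r = 2.0000 − 1 = 1.000.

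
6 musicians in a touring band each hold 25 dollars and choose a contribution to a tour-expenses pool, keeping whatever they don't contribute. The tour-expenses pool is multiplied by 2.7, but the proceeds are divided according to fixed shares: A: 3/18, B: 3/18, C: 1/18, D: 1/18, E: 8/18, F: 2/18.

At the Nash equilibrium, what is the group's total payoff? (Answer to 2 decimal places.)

192.50 dollars

For player j, contributing a unit is worthwhile iff 2.7 × (j's share) ≥ 1, i.e. iff j's share is at least 0.3704.
E alone (share 8/18) is above the threshold, contributing 25; the remaining 5 contribute 0. Total contributed: 25.
The tour-expenses pool pays out 2.7 × 25 = 67.50 in total (split across the unequal shares, but the aggregate is all that matters for the group sum).
The 5 free-riders keep 25 each, adding 125. Group total = 125 + 67.50 = 192.50.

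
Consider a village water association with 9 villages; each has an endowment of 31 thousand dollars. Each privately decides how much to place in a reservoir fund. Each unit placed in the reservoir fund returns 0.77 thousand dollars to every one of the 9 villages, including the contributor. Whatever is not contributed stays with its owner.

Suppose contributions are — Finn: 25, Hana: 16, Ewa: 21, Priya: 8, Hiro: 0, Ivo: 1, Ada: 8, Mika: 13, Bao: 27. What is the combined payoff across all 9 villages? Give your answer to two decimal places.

Total contributed: 25 + 16 + 21 + 8 + 0 + 1 + 8 + 13 + 27 = 119; total kept: 9 × 31 − 119 = 160.
The reservoir fund pays out 0.77 × 9 × 119 = 824.67 in aggregate.
Group total = 160 + 824.67 = 984.67.

984.67 thousand dollars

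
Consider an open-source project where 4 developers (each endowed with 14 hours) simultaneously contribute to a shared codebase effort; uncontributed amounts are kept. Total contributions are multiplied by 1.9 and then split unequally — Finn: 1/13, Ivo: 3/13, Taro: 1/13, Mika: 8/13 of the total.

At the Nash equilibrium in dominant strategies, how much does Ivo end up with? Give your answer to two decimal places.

Player j's private return per contributed unit is 1.9 × (j's share). Contributing is weakly dominant for j when that share is at least 1/1.9 = 0.5263, and contributing 0 is dominant otherwise.
The only share above 0.5263 is Mika's 8/13, contributing 14; the remaining 3 contribute 0. Total contributed: 14.
Ivo keeps 14 and receives 1.9 × 14 × 3/13 = 6.14 from the shared codebase effort, for a payoff of 20.14.

20.14 hours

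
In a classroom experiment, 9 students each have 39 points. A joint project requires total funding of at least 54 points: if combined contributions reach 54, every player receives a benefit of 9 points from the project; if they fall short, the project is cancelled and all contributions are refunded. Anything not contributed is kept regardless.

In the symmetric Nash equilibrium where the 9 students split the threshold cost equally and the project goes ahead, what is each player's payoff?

42 points

Equal share of the threshold: 54/9 = 6.
At this profile no one gains by cutting their contribution: any cut drops the total below 54, the project is cancelled, contributions are refunded, and the deviator ends with 39, which is less than 39 − 6 + 9 = 42. Contributing more than 6 just wastes the excess. So contributing exactly 6 is a best response.
Each player's payoff: 39 − 6 + 9 = 42.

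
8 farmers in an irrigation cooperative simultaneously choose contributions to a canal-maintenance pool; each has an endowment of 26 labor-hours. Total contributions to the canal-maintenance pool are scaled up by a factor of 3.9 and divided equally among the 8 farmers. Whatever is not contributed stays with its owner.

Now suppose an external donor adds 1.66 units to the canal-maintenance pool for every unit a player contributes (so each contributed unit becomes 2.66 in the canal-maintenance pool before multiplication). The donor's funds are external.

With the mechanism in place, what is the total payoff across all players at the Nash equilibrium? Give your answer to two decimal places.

2157.79 labor-hours

The effective private return per unit is now 3.9 × 2.66 / 8 = 1.2968 > 1, so every player's dominant strategy flips to full contribution.
So the Nash equilibrium is full contribution by all 8; the group earns 3.9 × 2.66 × 208 = 2157.79.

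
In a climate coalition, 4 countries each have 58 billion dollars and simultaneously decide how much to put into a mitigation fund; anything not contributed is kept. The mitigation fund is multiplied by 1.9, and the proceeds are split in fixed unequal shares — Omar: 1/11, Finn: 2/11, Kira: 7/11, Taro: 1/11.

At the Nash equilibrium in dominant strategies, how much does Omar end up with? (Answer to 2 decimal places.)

For player j, contributing a unit is worthwhile iff 1.9 × (j's share) ≥ 1, i.e. iff j's share is at least 0.5263.
Kira alone (share 7/11) is above the threshold, contributing 58; the remaining 3 contribute 0. Total contributed: 58.
Omar keeps 58 and receives 1.9 × 58 × 1/11 = 10.02 from the mitigation fund, for a payoff of 68.02.

68.02 billion dollars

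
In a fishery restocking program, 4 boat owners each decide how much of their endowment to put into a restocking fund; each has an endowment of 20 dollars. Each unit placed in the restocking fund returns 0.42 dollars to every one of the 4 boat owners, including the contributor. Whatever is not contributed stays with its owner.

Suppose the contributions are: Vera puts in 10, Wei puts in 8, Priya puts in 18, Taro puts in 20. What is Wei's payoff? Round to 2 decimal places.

Total contributed: 10 + 8 + 18 + 20 = 56.
Each receives 0.42 × 56 = 23.52 from the restocking fund.
Wei keeps 20 − 8 = 12, so Wei's payoff is 12 + 23.52 = 35.52.

35.52 dollars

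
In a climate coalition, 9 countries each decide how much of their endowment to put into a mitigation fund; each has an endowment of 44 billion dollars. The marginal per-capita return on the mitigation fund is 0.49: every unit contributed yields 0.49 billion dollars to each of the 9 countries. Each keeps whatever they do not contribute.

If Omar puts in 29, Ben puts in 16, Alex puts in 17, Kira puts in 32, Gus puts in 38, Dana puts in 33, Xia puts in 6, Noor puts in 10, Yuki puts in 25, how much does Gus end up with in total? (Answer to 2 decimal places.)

Total contributed: 29 + 16 + 17 + 32 + 38 + 33 + 6 + 10 + 25 = 206.
Each receives 0.49 × 206 = 100.94 from the mitigation fund.
Gus keeps 44 − 38 = 6, so Gus's payoff is 6 + 100.94 = 106.94.

106.94 billion dollars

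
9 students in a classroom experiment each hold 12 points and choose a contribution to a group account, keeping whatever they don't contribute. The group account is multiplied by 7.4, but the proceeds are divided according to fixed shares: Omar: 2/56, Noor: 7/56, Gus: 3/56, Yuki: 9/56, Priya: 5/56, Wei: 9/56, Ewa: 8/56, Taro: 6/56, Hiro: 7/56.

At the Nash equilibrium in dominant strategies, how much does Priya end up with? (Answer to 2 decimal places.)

35.79 points

For player j, contributing a unit is worthwhile iff 7.4 × (j's share) ≥ 1, i.e. iff j's share is at least 0.1351.
The shares above 0.1351 belong to Yuki, Wei and Ewa, contributing 12 each; the remaining 6 contribute 0. Total contributed: 36.
Priya keeps 12 and receives 7.4 × 36 × 5/56 = 23.79 from the group account, for a payoff of 35.79.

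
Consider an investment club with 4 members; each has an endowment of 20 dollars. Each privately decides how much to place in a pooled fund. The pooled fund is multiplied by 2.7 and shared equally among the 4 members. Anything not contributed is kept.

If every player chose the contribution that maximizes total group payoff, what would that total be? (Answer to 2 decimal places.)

216.00 dollars

Each contributed unit returns 2.700 to the group as a whole (0.6750 to each of 4 players), which exceeds 1, so the social optimum is full contribution: group total = 2.700 × 80 = 216.00.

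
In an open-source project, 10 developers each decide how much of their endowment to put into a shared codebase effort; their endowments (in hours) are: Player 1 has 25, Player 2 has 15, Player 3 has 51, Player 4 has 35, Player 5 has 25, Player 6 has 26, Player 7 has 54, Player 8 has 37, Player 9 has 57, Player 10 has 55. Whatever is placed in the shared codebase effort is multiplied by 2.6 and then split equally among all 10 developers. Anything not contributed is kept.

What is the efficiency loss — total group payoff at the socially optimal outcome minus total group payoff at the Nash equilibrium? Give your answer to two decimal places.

608.00 hours

The private return per contributed unit is 2.6/10 = 0.2600 < 1 for every player regardless of endowment, so the Nash equilibrium is zero contribution and the group total is Σ E_j = 25 + 15 + 51 + 35 + 25 + 26 + 54 + 37 + 57 + 55 = 380.
Each contributed unit returns 2.600 to the group, so the social optimum is full contribution by everyone: group total = 2.600 × 380 = 988.00.
Efficiency loss = (2.600 − 1) × 380 = 608.00.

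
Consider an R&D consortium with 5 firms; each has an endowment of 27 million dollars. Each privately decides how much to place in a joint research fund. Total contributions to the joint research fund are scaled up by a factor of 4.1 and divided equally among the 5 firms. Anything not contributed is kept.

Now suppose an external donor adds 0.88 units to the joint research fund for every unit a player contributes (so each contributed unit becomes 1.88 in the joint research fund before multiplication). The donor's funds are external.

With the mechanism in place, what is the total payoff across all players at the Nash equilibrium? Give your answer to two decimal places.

1040.58 million dollars

The effective private return per unit is now 4.1 × 1.88 / 5 = 1.5416 > 1, so every player's dominant strategy flips to full contribution.
So the Nash equilibrium is full contribution by all 5; the group earns 4.1 × 1.88 × 135 = 1040.58.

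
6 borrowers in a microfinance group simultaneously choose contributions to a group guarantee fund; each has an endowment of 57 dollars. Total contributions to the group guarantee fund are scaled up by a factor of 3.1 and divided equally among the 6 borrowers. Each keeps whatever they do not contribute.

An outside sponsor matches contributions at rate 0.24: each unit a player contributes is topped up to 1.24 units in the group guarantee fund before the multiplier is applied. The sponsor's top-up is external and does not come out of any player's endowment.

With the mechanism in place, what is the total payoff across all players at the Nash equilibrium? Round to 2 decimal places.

342.00 dollars

Even with the mechanism, each unit contributed returns only 3.1 × 1.24 / 6 = 0.6407 per unit of net cost, so contributing nothing is still dominant.
Everyone keeps their endowment and the group total is 6 × 57 = 342.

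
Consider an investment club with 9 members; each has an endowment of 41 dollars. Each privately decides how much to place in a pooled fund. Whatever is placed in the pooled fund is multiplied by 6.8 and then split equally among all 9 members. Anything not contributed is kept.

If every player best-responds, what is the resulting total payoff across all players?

Each contributed unit returns 6.8/9 = 0.7556 to its contributor — below 1 — so contributing 0 is dominant for every player. At the Nash equilibrium everyone keeps their 41, and the group total is 9 × 41 = 369.

369.00 dollars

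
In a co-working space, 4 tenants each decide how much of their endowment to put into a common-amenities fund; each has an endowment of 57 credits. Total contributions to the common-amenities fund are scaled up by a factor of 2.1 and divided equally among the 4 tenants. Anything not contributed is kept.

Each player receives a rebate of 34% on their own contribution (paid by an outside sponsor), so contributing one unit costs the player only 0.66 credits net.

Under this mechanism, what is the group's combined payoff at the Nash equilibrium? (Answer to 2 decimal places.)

With the mechanism, a contributed unit returns (2.1/4) / 0.66 = 0.7955 per unit of net cost — still below 1 — so contributing 0 remains dominant for every player.
Everyone keeps their endowment and the group total is 4 × 57 = 228.

228.00 credits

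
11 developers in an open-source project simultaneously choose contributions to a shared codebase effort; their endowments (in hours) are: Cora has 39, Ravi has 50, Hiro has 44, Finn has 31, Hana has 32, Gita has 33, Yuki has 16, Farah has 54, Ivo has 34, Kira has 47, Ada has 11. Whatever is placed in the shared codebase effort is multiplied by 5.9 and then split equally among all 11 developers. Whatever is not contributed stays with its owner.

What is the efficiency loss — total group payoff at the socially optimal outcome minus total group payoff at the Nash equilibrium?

The private return per contributed unit is 5.9/11 = 0.5364 < 1 for every player regardless of endowment, so the Nash equilibrium is zero contribution and the group total is Σ E_j = 39 + 50 + 44 + 31 + 32 + 33 + 16 + 54 + 34 + 47 + 11 = 391.
Each contributed unit returns 5.900 to the group, so the social optimum is full contribution by everyone: group total = 5.900 × 391 = 2306.90.
Efficiency loss = (5.900 − 1) × 391 = 1915.90.

1915.90 hours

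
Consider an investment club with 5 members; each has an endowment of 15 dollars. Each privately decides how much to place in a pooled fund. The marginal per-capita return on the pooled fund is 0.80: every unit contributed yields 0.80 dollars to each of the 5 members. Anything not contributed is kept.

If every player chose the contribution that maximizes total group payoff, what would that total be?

Each contributed unit returns 4.000 to the group as a whole (0.80 to each of 5 players), which exceeds 1, so the social optimum is full contribution: group total = 4.000 × 75 = 300.00.

300.00 dollars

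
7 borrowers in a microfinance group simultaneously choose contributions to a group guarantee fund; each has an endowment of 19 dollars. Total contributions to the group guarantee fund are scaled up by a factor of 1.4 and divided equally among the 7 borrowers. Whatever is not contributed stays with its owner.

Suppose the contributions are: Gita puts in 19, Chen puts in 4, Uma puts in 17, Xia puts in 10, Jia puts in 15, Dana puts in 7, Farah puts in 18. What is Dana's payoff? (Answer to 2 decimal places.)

30.00 dollars

Total contributed: 19 + 4 + 17 + 10 + 15 + 7 + 18 = 90.
Each receives 1.4 × 90 / 7 = 18.00 from the group guarantee fund.
Dana keeps 19 − 7 = 12, so Dana's payoff is 12 + 18.00 = 30.00.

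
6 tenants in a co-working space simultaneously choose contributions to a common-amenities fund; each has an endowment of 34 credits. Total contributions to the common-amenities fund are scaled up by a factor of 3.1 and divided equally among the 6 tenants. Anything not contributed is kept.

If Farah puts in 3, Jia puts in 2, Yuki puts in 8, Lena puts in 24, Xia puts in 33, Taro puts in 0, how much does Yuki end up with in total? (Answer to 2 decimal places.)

Total contributed: 3 + 2 + 8 + 24 + 33 + 0 = 70.
Each receives 3.1 × 70 / 6 = 36.17 from the common-amenities fund.
Yuki keeps 34 − 8 = 26, so Yuki's payoff is 26 + 36.17 = 62.17.

62.17 credits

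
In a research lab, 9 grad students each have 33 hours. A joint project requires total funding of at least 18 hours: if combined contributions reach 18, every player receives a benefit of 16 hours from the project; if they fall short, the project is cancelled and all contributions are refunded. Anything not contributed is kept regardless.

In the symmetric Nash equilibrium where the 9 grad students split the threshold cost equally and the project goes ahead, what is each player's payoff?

Equal share of the threshold: 18/9 = 2.
At this profile no one gains by cutting their contribution: any cut drops the total below 18, the project is cancelled, contributions are refunded, and the deviator ends with 33, which is less than 33 − 2 + 16 = 47. Contributing more than 2 just wastes the excess. So contributing exactly 2 is a best response.
Each player's payoff: 33 − 2 + 16 = 47.

47 hours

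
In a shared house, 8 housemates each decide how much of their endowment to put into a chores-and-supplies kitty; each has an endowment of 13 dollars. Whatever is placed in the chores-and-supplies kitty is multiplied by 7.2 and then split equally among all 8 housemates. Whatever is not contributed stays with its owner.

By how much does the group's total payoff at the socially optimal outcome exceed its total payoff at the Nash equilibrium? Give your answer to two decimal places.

Each contributed unit returns 7.2/8 = 0.9000 to its contributor — below 1 — so contributing 0 is dominant for every player. At the Nash equilibrium everyone keeps their 13, and the group total is 8 × 13 = 104.
Each contributed unit returns 7.200 to the group as a whole (0.9000 to each of 8 players), which exceeds 1, so the social optimum is full contribution: group total = 7.200 × 104 = 748.80.
Efficiency loss = 748.80 − 104 = 644.80.

644.80 dollars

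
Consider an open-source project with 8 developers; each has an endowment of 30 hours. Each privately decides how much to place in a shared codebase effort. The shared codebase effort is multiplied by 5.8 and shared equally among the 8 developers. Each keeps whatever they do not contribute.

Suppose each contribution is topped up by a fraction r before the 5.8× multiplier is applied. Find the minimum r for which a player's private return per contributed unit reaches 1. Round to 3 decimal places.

0.379

With matching at rate r, one contributed unit becomes (1 + r) in the shared codebase effort and returns 5.8 × (1 + r) / 8 to the contributor.
Setting this equal to 1: 1 + r = 8/5.8 = 1.3793.
So the minimum matching rate is r = 1.3793 − 1 = 0.379.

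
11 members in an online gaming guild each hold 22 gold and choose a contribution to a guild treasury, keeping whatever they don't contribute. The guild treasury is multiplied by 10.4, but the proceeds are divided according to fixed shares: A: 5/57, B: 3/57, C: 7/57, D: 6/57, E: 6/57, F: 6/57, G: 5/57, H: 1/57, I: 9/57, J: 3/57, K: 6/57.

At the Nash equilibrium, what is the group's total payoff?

1482.80 gold

Player j's private return per contributed unit is 10.4 × (j's share). Contributing is weakly dominant for j when that share is at least 1/10.4 = 0.0962, and contributing 0 is dominant otherwise.
The shares above 0.0962 belong to C, D, E, F, I and K, contributing 22 each; the remaining 5 contribute 0. Total contributed: 132.
The guild treasury pays out 10.4 × 132 = 1372.80 in total (split across the unequal shares, but the aggregate is all that matters for the group sum).
The 5 free-riders keep 22 each, adding 110. Group total = 110 + 1372.80 = 1482.80.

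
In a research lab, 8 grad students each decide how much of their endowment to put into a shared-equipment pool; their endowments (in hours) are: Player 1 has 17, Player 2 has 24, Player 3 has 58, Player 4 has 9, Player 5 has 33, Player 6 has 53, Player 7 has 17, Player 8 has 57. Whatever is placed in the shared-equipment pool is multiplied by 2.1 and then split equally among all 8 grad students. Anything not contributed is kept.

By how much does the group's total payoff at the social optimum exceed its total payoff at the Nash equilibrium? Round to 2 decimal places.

The private return per contributed unit is 2.1/8 = 0.2625 < 1 for every player regardless of endowment, so the Nash equilibrium is zero contribution and the group total is Σ E_j = 17 + 24 + 58 + 9 + 33 + 53 + 17 + 57 = 268.
Each contributed unit returns 2.100 to the group, so the social optimum is full contribution by everyone: group total = 2.100 × 268 = 562.80.
Efficiency loss = (2.100 − 1) × 268 = 294.80.

294.80 hours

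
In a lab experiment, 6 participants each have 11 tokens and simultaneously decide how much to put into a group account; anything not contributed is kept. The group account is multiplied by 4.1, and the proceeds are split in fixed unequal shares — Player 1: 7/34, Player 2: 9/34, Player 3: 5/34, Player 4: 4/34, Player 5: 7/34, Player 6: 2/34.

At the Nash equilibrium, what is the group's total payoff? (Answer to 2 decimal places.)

Player j's private return per contributed unit is 4.1 × (j's share). Contributing is weakly dominant for j when that share is at least 1/4.1 = 0.2439, and contributing 0 is dominant otherwise.
Player 2 alone (share 9/34) is above the threshold, contributing 11; the remaining 5 contribute 0. Total contributed: 11.
The group account pays out 4.1 × 11 = 45.10 in total (split across the unequal shares, but the aggregate is all that matters for the group sum).
The 5 free-riders keep 11 each, adding 55. Group total = 55 + 45.10 = 100.10.

100.10 tokens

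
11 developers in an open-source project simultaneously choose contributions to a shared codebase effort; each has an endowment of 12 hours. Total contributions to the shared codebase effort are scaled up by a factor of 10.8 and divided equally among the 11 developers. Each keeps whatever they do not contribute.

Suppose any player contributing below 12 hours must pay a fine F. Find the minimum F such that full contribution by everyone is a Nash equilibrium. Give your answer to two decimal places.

Given the others contribute fully, the best deviation is to contribute 0 (any partial contribution still incurs the fine and gives up units whose private return 0.9818 is below 1).
Deviating from 12 to 0 saves 12 hours but forfeits the deviator's share of the drop in the shared codebase effort: 10.8/11 × 12 = 11.78.
So the deviation gain is 12 − 11.78 = 0.22, and the fine must be at least 0.22 hours to wipe it out.

0.22 hours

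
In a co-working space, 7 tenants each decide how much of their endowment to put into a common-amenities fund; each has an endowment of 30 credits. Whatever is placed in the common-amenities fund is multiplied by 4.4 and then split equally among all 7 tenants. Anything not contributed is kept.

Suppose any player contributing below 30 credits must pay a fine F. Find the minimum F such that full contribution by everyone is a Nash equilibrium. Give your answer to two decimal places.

11.14 credits

Given the others contribute fully, the best deviation is to contribute 0 (any partial contribution still incurs the fine and gives up units whose private return 0.6286 is below 1).
Deviating from 30 to 0 saves 30 credits but forfeits the deviator's share of the drop in the common-amenities fund: 4.4/7 × 30 = 18.86.
So the deviation gain is 30 − 18.86 = 11.14, and the fine must be at least 11.14 credits to wipe it out.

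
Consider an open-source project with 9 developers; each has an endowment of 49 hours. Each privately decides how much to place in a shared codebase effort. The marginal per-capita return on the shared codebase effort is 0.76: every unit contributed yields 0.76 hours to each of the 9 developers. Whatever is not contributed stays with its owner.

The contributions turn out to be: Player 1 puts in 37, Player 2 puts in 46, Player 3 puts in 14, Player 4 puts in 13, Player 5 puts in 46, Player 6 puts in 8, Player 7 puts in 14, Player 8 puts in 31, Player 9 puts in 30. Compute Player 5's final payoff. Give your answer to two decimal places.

184.64 hours

Total contributed: 37 + 46 + 14 + 13 + 46 + 8 + 14 + 31 + 30 = 239.
Each receives 0.76 × 239 = 181.64 from the shared codebase effort.
Player 5 keeps 49 − 46 = 3, so Player 5's payoff is 3 + 181.64 = 184.64.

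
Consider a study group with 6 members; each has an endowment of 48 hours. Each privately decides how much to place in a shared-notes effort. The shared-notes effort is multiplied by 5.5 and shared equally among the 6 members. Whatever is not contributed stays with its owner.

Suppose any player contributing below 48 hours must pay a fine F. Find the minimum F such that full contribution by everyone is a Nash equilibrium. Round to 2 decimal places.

Given the others contribute fully, the best deviation is to contribute 0 (any partial contribution still incurs the fine and gives up units whose private return 0.9167 is below 1).
Deviating from 48 to 0 saves 48 hours but forfeits the deviator's share of the drop in the shared-notes effort: 5.5/6 × 48 = 44.00.
So the deviation gain is 48 − 44.00 = 4.00, and the fine must be at least 4.00 hours to wipe it out.

4.00 hours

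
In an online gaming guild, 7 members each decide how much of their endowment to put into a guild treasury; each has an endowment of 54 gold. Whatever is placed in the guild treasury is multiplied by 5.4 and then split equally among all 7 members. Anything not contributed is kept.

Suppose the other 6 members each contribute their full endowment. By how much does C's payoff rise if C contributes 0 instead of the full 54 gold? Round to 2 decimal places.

Switching from a contribution of 54 to 0 lets C keep an extra 54 gold, but lowers the guild treasury by 54, which costs C their own share of that drop: 5.4/7 × 54 = 41.66.
Net gain = 54 − 41.66 = 12.34. The private return per contributed unit (0.7714) is below 1, so free-riding is indeed the best response regardless of what the others do.

12.34 gold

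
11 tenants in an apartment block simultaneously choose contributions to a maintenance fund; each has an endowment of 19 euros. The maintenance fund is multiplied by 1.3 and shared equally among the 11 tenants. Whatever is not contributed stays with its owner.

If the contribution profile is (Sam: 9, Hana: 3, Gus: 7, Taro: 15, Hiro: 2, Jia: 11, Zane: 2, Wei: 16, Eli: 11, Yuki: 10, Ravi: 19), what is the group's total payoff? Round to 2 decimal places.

Total contributed: 9 + 3 + 7 + 15 + 2 + 11 + 2 + 16 + 11 + 10 + 19 = 105; total kept: 11 × 19 − 105 = 104.
The maintenance fund pays out 1.3 × 105 = 136.50 in aggregate.
Group total = 104 + 136.50 = 240.50.

240.50 euros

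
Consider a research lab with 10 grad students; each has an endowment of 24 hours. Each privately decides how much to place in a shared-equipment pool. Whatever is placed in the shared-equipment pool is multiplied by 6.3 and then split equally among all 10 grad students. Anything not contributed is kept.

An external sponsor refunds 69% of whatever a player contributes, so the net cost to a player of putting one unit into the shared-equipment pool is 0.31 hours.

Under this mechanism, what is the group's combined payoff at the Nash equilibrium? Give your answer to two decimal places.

1677.60 hours

The effective private return per unit is now (6.3/10) / 0.31 = 2.0323 > 1, so every player's dominant strategy flips to full contribution.
At the Nash equilibrium everyone contributes 24. Group total payoff = 10 × (24 × 0.69 + 6.3 × 24) = 1677.60.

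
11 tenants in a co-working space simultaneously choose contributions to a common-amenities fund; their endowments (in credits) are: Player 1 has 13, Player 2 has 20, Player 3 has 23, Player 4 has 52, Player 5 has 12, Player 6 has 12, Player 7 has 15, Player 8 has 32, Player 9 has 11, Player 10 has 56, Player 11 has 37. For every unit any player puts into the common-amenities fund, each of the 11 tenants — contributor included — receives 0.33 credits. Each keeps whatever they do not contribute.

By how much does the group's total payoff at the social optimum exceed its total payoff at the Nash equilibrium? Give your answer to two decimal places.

744.29 credits

The private return per contributed unit is 0.33 < 1 for everyone, so the Nash equilibrium is zero contribution and the group total is Σ E_j = 13 + 20 + 23 + 52 + 12 + 12 + 15 + 32 + 11 + 56 + 37 = 283.
Each contributed unit returns 3.630 to the group, so the social optimum is full contribution by everyone: group total = 3.630 × 283 = 1027.29.
Efficiency loss = (3.630 − 1) × 283 = 744.29.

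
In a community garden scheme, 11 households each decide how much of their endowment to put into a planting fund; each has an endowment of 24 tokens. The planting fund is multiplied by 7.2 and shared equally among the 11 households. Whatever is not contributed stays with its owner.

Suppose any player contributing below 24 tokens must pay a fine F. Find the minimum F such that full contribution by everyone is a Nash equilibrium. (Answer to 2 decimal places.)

Given the others contribute fully, the best deviation is to contribute 0 (any partial contribution still incurs the fine and gives up units whose private return 0.6545 is below 1).
Deviating from 24 to 0 saves 24 tokens but forfeits the deviator's share of the drop in the planting fund: 7.2/11 × 24 = 15.71.
So the deviation gain is 24 − 15.71 = 8.29, and the fine must be at least 8.29 tokens to wipe it out.

8.29 tokens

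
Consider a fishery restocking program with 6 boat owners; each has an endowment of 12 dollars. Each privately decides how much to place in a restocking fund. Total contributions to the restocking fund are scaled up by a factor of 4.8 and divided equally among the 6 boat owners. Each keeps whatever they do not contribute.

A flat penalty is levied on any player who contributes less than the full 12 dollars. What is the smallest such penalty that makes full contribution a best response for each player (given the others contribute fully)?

2.40 dollars

Given the others contribute fully, the best deviation is to contribute 0 (any partial contribution still incurs the fine and gives up units whose private return 0.8000 is below 1).
Deviating from 12 to 0 saves 12 dollars but forfeits the deviator's share of the drop in the restocking fund: 4.8/6 × 12 = 9.60.
So the deviation gain is 12 − 9.60 = 2.40, and the fine must be at least 2.40 dollars to wipe it out.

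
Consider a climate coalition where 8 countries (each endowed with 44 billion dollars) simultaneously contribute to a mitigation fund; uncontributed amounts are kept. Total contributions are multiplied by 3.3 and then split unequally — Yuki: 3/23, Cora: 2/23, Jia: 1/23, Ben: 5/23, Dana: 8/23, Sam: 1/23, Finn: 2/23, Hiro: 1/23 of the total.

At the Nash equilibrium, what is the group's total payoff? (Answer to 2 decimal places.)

A player with share s gets back 3.3·s per unit contributed, so full contribution is dominant for anyone with s > 1/3.3 = 0.3030 and zero contribution is dominant for anyone below.
Only Dana (8/23) clears that bar, contributing 44; the remaining 7 contribute 0. Total contributed: 44.
The mitigation fund pays out 3.3 × 44 = 145.20 in total (split across the unequal shares, but the aggregate is all that matters for the group sum).
The 7 free-riders keep 44 each, adding 308. Group total = 308 + 145.20 = 453.20.

453.20 billion dollars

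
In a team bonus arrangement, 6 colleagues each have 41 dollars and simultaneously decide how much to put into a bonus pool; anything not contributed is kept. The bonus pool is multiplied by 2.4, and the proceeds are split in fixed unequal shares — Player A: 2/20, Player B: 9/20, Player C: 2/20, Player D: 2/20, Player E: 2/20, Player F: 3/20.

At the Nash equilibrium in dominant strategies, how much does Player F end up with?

A player with share s gets back 2.4·s per unit contributed, so full contribution is dominant for anyone with s > 1/2.4 = 0.4167 and zero contribution is dominant for anyone below.
The only share above 0.4167 is Player B's 9/20, contributing 41; the remaining 5 contribute 0. Total contributed: 41.
Player F keeps 41 and receives 2.4 × 41 × 3/20 = 14.76 from the bonus pool, for a payoff of 55.76.

55.76 dollars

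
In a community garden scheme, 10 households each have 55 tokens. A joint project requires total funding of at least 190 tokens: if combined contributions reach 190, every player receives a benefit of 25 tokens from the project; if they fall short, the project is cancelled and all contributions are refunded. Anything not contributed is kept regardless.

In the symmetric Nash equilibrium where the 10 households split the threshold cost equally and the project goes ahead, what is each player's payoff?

61 tokens

Equal share of the threshold: 190/10 = 19.
At this profile no one gains by cutting their contribution: any cut drops the total below 190, the project is cancelled, contributions are refunded, and the deviator ends with 55, which is less than 55 − 19 + 25 = 61. Contributing more than 19 just wastes the excess. So contributing exactly 19 is a best response.
Each player's payoff: 55 − 19 + 25 = 61.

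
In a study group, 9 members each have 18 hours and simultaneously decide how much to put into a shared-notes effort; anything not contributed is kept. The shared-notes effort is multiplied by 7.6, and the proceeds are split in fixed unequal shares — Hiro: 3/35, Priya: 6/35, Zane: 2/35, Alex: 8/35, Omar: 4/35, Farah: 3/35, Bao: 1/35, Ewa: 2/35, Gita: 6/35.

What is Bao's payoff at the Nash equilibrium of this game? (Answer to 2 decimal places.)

29.73 hours

Each unit j contributes comes back to j as 7.6 × (j's share), so j prefers to contribute only if that share exceeds 1/7.6 = 0.1316; otherwise keeping the unit dominates.
Priya, Alex and Gita are above the threshold, contributing 18 each; the remaining 6 contribute 0. Total contributed: 54.
Bao keeps 18 and receives 7.6 × 54 × 1/35 = 11.73 from the shared-notes effort, for a payoff of 29.73.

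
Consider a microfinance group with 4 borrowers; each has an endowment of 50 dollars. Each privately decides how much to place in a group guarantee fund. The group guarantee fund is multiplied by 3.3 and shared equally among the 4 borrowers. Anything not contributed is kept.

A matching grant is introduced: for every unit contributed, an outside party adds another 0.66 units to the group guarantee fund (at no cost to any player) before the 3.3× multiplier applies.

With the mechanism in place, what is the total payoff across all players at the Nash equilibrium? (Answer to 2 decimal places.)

1095.60 dollars

Under the mechanism each unit contributed yields 3.3 × 1.66 / 4 = 1.3695 back to its contributor per unit of net cost, which exceeds 1, making full contribution the dominant choice for everyone.
At the Nash equilibrium everyone contributes 50. Group total payoff = 3.3 × 1.66 × 200 = 1095.60.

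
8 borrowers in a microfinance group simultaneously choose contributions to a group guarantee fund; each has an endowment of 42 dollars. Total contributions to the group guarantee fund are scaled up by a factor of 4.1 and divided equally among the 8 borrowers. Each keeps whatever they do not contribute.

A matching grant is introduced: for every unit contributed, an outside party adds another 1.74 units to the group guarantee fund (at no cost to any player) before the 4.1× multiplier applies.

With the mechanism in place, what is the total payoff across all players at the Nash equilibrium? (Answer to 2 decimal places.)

With the mechanism, a contributed unit returns 4.1 × 2.74 / 8 = 1.4043 per unit of net cost to the contributor — now above 1 — so contributing fully is weakly dominant for every player.
So the Nash equilibrium is full contribution by all 8; the group earns 4.1 × 2.74 × 336 = 3774.62.

3774.62 dollars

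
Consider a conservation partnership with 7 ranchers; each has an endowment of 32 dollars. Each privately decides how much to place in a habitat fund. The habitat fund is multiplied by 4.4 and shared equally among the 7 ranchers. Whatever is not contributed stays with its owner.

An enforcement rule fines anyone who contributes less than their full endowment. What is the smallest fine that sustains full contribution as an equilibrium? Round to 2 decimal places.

11.89 dollars

Given the others contribute fully, the best deviation is to contribute 0 (any partial contribution still incurs the fine and gives up units whose private return 0.6286 is below 1).
Deviating from 32 to 0 saves 32 dollars but forfeits the deviator's share of the drop in the habitat fund: 4.4/7 × 32 = 20.11.
So the deviation gain is 32 − 20.11 = 11.89, and the fine must be at least 11.89 dollars to wipe it out.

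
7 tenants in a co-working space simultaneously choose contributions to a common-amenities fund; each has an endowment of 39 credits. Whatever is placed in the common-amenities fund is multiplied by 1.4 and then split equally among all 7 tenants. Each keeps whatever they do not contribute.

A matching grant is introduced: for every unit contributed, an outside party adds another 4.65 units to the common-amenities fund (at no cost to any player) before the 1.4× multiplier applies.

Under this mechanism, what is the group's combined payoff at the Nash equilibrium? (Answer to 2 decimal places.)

2159.43 credits

The effective private return per unit is now 1.4 × 5.65 / 7 = 1.1300 > 1, so every player's dominant strategy flips to full contribution.
At the Nash equilibrium everyone contributes 39. Group total payoff = 1.4 × 5.65 × 273 = 2159.43.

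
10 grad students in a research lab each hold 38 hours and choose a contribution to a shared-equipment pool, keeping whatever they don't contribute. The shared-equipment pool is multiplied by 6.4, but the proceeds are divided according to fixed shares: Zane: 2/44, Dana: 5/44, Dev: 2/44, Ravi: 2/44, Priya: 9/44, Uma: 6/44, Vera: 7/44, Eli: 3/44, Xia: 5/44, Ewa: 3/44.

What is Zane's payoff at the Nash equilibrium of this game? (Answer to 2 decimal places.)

Each unit j contributes comes back to j as 6.4 × (j's share), so j prefers to contribute only if that share exceeds 1/6.4 = 0.1563; otherwise keeping the unit dominates.
Priya and Vera are above the threshold, contributing 38 each; the remaining 8 contribute 0. Total contributed: 76.
Zane keeps 38 and receives 6.4 × 76 × 2/44 = 22.11 from the shared-equipment pool, for a payoff of 60.11.

60.11 hours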